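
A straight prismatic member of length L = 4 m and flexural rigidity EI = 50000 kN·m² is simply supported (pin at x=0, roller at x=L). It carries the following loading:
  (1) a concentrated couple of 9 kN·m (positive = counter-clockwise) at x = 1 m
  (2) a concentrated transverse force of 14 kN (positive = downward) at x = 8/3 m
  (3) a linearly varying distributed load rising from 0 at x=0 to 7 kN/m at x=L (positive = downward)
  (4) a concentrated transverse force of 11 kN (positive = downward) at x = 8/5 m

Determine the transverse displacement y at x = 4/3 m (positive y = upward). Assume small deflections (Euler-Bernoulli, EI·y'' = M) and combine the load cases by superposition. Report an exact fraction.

Load 1 — applied couple M₀=9 kN·m at a=1 m (b=L-a=3):
  y_1 = (M₀x³/(6L)-M₀(x-a)²/2+C₁x)/EI  [x>a] with C₁=M₀(3b²-L²)/(6L)=33/8 = (9·(4/3)³/(6·4)-9·((4/3)-1)²/2+(33/8)·(4/3))/50000 = 53/450000 m
Load 2 — point force P=14 kN at a=8/3 m (b=L-a=4/3):
  y_2 = -Pbx(L²-b²-x²)/(6LEI)  [x≤a] = -14·(4/3)·(4/3)·(4²-(4/3)²-(4/3)²)/(6·4·50000) = -196/759375 m
Load 3 — triangular load w₀=7 kN/m (0→w₀ over full span):
  y_3 = -w₀x(7L⁴-10L²x²+3x⁴)/(360LEI) = -7·(4/3)·(7·4⁴-10·4²·(4/3)²+3·(4/3)⁴)/(360·4·50000) = -448/2278125 m
Load 4 — point force P=11 kN at a=8/5 m (b=L-a=12/5):
  y_4 = -Pbx(L²-b²-x²)/(6LEI)  [x≤a] = -11·(12/5)·(4/3)·(4²-(12/5)²-(4/3)²)/(6·4·50000) = -2618/10546875 m
Superposition: y = Σ y_i = -2666351/4556250000 m ≈ -0.000585 m

y(4/3) = -2666351/4556250000 m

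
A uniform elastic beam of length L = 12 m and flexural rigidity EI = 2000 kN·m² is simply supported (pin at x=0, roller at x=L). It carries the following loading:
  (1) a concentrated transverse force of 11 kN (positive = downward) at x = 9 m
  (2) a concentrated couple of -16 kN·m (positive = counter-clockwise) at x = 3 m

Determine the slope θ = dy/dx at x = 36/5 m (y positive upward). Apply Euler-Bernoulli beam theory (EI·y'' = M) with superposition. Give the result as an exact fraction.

θ(36/5) = 4009/400000 rad

Load 1 — point force P=11 kN at a=9 m (b=L-a=3):
  θ_1 = -Pb(L²-b²-3x²)/(6LEI)  [x≤a] = -11·3·(12²-3²-3·(36/5)²)/(6·12·2000) = 1881/400000 rad
Load 2 — applied couple M₀=-16 kN·m at a=3 m (b=L-a=9):
  θ_2 = (M₀x²/(2L)-M₀(x-a)+C₁)/EI  [x>a] with C₁=M₀(3b²-L²)/(6L)=-22 = ((-16)·(36/5)²/(2·12)-(-16)·((36/5)-3)+(-22))/2000 = 133/25000 rad
Superposition: θ = Σ θ_i = 4009/400000 rad ≈ 0.010023 rad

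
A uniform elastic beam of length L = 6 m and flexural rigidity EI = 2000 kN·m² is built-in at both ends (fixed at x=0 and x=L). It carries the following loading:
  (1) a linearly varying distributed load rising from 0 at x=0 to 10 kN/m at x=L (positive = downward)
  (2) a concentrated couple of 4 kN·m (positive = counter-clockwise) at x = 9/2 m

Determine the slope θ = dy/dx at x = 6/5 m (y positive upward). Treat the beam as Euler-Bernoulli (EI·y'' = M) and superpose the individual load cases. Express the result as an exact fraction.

θ(6/5) = -141/31250 rad

Load 1 — triangular load w₀=10 kN/m (0→w₀ over full span):
  θ_1 = -w₀(2x(L-x)(L-2x)(x+2L)+x²(L-x)²)/(120LEI) = -10·(2·(6/5)·(6-(6/5))·(6-2·(6/5))·((6/5)+2·6)+(6/5)²·(6-(6/5))²)/(120·6·2000) = -63/15625 rad
Load 2 — applied couple M₀=4 kN·m at a=9/2 m (b=L-a=3/2):
  θ_2 = (R_Ax²/2 - M_Ax)/EI  [x≤a] with R_A=3/4, M_A=5/4 = ((3/4)·(6/5)²/2 - (5/4)·(6/5))/2000 = -3/6250 rad
Superposition: θ = Σ θ_i = -141/31250 rad ≈ -0.004512 rad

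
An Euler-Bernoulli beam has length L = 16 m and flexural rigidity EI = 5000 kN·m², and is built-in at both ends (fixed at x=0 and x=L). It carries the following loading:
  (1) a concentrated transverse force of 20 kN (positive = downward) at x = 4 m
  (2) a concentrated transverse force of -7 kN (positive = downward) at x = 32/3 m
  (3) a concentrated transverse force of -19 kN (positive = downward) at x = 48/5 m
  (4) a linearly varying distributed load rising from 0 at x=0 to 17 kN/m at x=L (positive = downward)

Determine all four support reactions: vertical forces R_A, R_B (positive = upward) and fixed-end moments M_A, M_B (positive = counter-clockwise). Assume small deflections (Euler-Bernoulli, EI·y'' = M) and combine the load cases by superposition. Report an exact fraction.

R_A = 1327649/27000 kN, M_A = 514979/3375 kN·m, R_B = 2182351/27000 kN, M_B = -581281/3375 kN·m

Load 1 — point force P=20 kN at a=4 m (b=L-a=12):
  R_A = Pb²(3a+b)/L³ = 20·12²·(3·4+12)/16³ = 135/8 kN
  M_A = Pab²/L² = 20·4·12²/16² = 45 kN·m
  R_B = Pa²(a+3b)/L³ = 20·4²·(4+3·12)/16³ = 25/8 kN
  M_B = -Pa²b/L² = -20·4²·12/16² = -15 kN·m
Load 2 — point force P=-7 kN at a=32/3 m (b=L-a=16/3):
  R_A = Pb²(3a+b)/L³ = (-7)·(16/3)²·(3·(32/3)+(16/3))/16³ = -49/27 kN
  M_A = Pab²/L² = (-7)·(32/3)·(16/3)²/16² = -224/27 kN·m
  R_B = Pa²(a+3b)/L³ = (-7)·(32/3)²·((32/3)+3·(16/3))/16³ = -140/27 kN
  M_B = -Pa²b/L² = -(-7)·(32/3)²·(16/3)/16² = 448/27 kN·m
Load 3 — point force P=-19 kN at a=48/5 m (b=L-a=32/5):
  R_A = Pb²(3a+b)/L³ = (-19)·(32/5)²·(3·(48/5)+(32/5))/16³ = -836/125 kN
  M_A = Pab²/L² = (-19)·(48/5)·(32/5)²/16² = -3648/125 kN·m
  R_B = Pa²(a+3b)/L³ = (-19)·(48/5)²·((48/5)+3·(32/5))/16³ = -1539/125 kN
  M_B = -Pa²b/L² = -(-19)·(48/5)²·(32/5)/16² = 5472/125 kN·m
Load 4 — triangular load w₀=17 kN/m (0→w₀ over full span):
  R_A = 3w₀L/20 = 3·17·16/20 = 204/5 kN
  M_A = w₀L²/30 = 17·16²/30 = 2176/15 kN·m
  R_B = 7w₀L/20 = 7·17·16/20 = 476/5 kN
  M_B = -w₀L²/20 = -17·16²/20 = -1088/5 kN·m
Superposition: R_A = 1327649/27000 kN, M_A = 514979/3375 kN·m, R_B = 2182351/27000 kN, M_B = -581281/3375 kN·m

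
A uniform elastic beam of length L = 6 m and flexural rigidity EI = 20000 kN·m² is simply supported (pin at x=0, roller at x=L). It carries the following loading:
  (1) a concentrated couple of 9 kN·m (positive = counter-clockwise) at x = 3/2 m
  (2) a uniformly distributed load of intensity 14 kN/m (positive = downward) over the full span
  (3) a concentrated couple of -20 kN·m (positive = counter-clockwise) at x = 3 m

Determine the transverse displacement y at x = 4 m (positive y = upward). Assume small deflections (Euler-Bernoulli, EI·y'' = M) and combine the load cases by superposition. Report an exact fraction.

y(4) = -571/57600 m

Load 1 — applied couple M₀=9 kN·m at a=3/2 m (b=L-a=9/2):
  y_1 = (M₀x³/(6L)-M₀(x-a)²/2+C₁x)/EI  [x>a] with C₁=M₀(3b²-L²)/(6L)=99/16 = (9·4³/(6·6)-9·(4-(3/2))²/2+(99/16)·4)/20000 = 101/160000 m
Load 2 — uniform load w=14 kN/m over full span:
  y_2 = -wx(L³-2Lx²+x³)/(24EI) = -14·4·(6³-2·6·4²+4³)/(24·20000) = -77/7500 m
Load 3 — applied couple M₀=-20 kN·m at a=3 m (b=L-a=3):
  y_3 = (M₀x³/(6L)-M₀(x-a)²/2+C₁x)/EI  [x>a] with C₁=M₀(3b²-L²)/(6L)=5 = ((-20)·4³/(6·6)-(-20)·(4-3)²/2+5·4)/20000 = -1/3600 m
Superposition: y = Σ y_i = -571/57600 m ≈ -0.009913 m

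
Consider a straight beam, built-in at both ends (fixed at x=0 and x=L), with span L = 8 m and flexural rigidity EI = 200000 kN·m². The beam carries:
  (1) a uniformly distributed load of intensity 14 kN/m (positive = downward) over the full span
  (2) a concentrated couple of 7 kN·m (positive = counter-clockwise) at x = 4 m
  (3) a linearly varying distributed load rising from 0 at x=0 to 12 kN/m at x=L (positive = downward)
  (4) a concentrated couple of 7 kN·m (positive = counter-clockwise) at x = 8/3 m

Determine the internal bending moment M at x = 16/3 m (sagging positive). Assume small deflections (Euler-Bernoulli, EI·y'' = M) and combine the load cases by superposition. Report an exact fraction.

Load 1 — uniform load w=14 kN/m over full span:
  M_1 = wLx/2 - wL²/12 - wx²/2 = 14·8·(16/3)/2 - 14·8²/12 - 14·(16/3)²/2 = 224/9 kN·m
Load 2 — applied couple M₀=7 kN·m at a=4 m (b=L-a=4):
  M_2 = R_Ax - M_A - M₀  [x>a] with R_A=21/16, M_A=7/4 = (21/16)·(16/3) - (7/4) - 7 = -7/4 kN·m
Load 3 — triangular load w₀=12 kN/m (0→w₀ over full span):
  M_3 = 3w₀Lx/20 - w₀L²/30 - w₀x³/(6L) = 3·12·8·(16/3)/20 - 12·8²/30 - 12·(16/3)³/(6·8) = 1792/135 kN·m
Load 4 — applied couple M₀=7 kN·m at a=8/3 m (b=L-a=16/3):
  M_4 = R_Ax - M_A - M₀  [x>a] with R_A=7/6, M_A=0 = (7/6)·(16/3) - 0 - 7 = -7/9 kN·m
Superposition: M = Σ M_i = 19243/540 kN·m ≈ 35.635185 kN·m

M(16/3) = 19243/540 kN·m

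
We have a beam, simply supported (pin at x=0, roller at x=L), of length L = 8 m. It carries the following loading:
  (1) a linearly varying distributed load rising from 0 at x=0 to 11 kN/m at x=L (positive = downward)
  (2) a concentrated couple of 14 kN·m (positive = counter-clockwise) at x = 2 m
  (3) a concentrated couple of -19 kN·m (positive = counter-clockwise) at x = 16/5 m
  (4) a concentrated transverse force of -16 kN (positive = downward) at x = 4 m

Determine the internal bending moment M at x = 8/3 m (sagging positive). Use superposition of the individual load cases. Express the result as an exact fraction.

M(8/3) = -181/81 kN·m

Load 1 — triangular load w₀=11 kN/m (0→w₀ over full span):
  M_1 = w₀Lx/6 - w₀x³/(6L) = 11·8·(8/3)/6 - 11·(8/3)³/(6·8) = 2816/81 kN·m
Load 2 — applied couple M₀=14 kN·m at a=2 m (b=L-a=6):
  M_2 = M₀x/L - M₀  [x>a] = 14·(8/3)/8 - 14 = -28/3 kN·m
Load 3 — applied couple M₀=-19 kN·m at a=16/5 m (b=L-a=24/5):
  M_3 = M₀x/L  [x≤a] = (-19)·(8/3)/8 = -19/3 kN·m
Load 4 — point force P=-16 kN at a=4 m (b=L-a=4):
  M_4 = Pbx/L  [x≤a] = (-16)·4·(8/3)/8 = -64/3 kN·m
Superposition: M = Σ M_i = -181/81 kN·m ≈ -2.234568 kN·m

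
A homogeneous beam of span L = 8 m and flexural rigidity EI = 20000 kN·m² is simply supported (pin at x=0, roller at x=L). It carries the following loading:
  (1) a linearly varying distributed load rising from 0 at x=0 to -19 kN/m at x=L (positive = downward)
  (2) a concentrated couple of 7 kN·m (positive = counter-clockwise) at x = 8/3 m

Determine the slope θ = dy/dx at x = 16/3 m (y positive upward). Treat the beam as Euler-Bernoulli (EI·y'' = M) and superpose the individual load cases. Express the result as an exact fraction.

θ(16/3) = -28609/6075000 rad

Load 1 — triangular load w₀=-19 kN/m (0→w₀ over full span):
  θ_1 = -w₀(7L⁴-30L²x²+15x⁴)/(360LEI) = -(-19)·(7·8⁴-30·8²·(16/3)²+15·(16/3)⁴)/(360·8·20000) = -3458/759375 rad
Load 2 — applied couple M₀=7 kN·m at a=8/3 m (b=L-a=16/3):
  θ_2 = (M₀x²/(2L)-M₀(x-a)+C₁)/EI  [x>a] with C₁=M₀(3b²-L²)/(6L)=28/9 = (7·(16/3)²/(2·8)-7·((16/3)-(8/3))+(28/9))/20000 = -7/45000 rad
Superposition: θ = Σ θ_i = -28609/6075000 rad ≈ -0.004709 rad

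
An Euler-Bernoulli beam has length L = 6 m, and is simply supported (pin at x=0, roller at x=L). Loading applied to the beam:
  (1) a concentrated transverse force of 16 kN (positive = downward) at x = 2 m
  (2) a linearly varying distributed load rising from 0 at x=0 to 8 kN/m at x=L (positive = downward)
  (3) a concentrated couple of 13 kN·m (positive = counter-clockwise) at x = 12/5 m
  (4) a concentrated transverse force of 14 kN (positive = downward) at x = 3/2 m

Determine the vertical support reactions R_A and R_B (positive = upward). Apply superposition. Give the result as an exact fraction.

R_A = 94/3 kN, R_B = 68/3 kN

Load 1 — point force P=16 kN at a=2 m (b=L-a=4):
  R_A = Pb/L = 16·4/6 = 32/3 kN
  R_B = Pa/L = 16·2/6 = 16/3 kN
Load 2 — triangular load w₀=8 kN/m (0→w₀ over full span):
  R_A = w₀L/6 = 8·6/6 = 8 kN
  R_B = w₀L/3 = 8·6/3 = 16 kN
Load 3 — applied couple M₀=13 kN·m at a=12/5 m (b=L-a=18/5):
  R_A = M₀/L = 13/6 kN
  R_B = -M₀/L = -13/6 kN
Load 4 — point force P=14 kN at a=3/2 m (b=L-a=9/2):
  R_A = Pb/L = 14·(9/2)/6 = 21/2 kN
  R_B = Pa/L = 14·(3/2)/6 = 7/2 kN
Superposition: R_A = 94/3 kN, R_B = 68/3 kN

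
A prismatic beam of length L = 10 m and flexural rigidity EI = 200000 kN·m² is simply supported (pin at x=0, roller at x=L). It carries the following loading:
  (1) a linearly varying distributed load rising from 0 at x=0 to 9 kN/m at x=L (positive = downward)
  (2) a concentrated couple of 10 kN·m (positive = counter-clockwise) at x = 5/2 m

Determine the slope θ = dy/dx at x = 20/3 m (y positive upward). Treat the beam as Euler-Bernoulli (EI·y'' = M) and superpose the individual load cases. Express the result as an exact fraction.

θ(20/3) = 659/1728000 rad

Load 1 — triangular load w₀=9 kN/m (0→w₀ over full span):
  θ_1 = -w₀(7L⁴-30L²x²+15x⁴)/(360LEI) = -9·(7·10⁴-30·10²·(20/3)²+15·(20/3)⁴)/(360·10·200000) = 91/216000 rad
Load 2 — applied couple M₀=10 kN·m at a=5/2 m (b=L-a=15/2):
  θ_2 = (M₀x²/(2L)-M₀(x-a)+C₁)/EI  [x>a] with C₁=M₀(3b²-L²)/(6L)=275/24 = (10·(20/3)²/(2·10)-10·((20/3)-(5/2))+(275/24))/200000 = -23/576000 rad
Superposition: θ = Σ θ_i = 659/1728000 rad ≈ 0.000381 rad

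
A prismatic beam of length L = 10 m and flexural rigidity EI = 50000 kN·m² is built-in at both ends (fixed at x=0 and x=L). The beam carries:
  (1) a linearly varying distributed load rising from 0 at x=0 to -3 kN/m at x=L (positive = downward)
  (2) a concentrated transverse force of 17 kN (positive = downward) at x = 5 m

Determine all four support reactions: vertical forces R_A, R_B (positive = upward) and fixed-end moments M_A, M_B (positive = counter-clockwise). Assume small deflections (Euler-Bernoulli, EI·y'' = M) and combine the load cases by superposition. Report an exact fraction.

R_A = 4 kN, M_A = 45/4 kN·m, R_B = -2 kN, M_B = -25/4 kN·m

Load 1 — triangular load w₀=-3 kN/m (0→w₀ over full span):
  R_A = 3w₀L/20 = 3·(-3)·10/20 = -9/2 kN
  M_A = w₀L²/30 = (-3)·10²/30 = -10 kN·m
  R_B = 7w₀L/20 = 7·(-3)·10/20 = -21/2 kN
  M_B = -w₀L²/20 = -(-3)·10²/20 = 15 kN·m
Load 2 — point force P=17 kN at a=5 m (b=L-a=5):
  R_A = Pb²(3a+b)/L³ = 17·5²·(3·5+5)/10³ = 17/2 kN
  M_A = Pab²/L² = 17·5·5²/10² = 85/4 kN·m
  R_B = Pa²(a+3b)/L³ = 17·5²·(5+3·5)/10³ = 17/2 kN
  M_B = -Pa²b/L² = -17·5²·5/10² = -85/4 kN·m
Superposition: R_A = 4 kN, M_A = 45/4 kN·m, R_B = -2 kN, M_B = -25/4 kN·m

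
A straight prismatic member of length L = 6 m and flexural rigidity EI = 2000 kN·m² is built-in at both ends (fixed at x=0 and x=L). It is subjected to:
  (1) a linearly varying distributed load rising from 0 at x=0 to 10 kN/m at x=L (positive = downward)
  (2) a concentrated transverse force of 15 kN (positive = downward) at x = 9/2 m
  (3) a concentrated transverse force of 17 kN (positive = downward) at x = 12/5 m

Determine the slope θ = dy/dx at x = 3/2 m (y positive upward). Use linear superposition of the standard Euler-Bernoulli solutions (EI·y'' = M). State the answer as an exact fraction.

Load 1 — triangular load w₀=10 kN/m (0→w₀ over full span):
  θ_1 = -w₀(2x(L-x)(L-2x)(x+2L)+x²(L-x)²)/(120LEI) = -10·(2·(3/2)·(6-(3/2))·(6-2·(3/2))·((3/2)+2·6)+(3/2)²·(6-(3/2))²)/(120·6·2000) = -1053/256000 rad
Load 2 — point force P=15 kN at a=9/2 m (b=L-a=3/2):
  θ_2 = -Pb²x(2aL-(3a+b)x)/(2L³EI)  [x≤a] = -15·(3/2)²·(3/2)·(2·(9/2)·6-(3·(9/2)+(3/2))·(3/2))/(2·6³·2000) = -189/102400 rad
Load 3 — point force P=17 kN at a=12/5 m (b=L-a=18/5):
  θ_3 = -Pb²x(2aL-(3a+b)x)/(2L³EI)  [x≤a] = -17·(18/5)²·(3/2)·(2·(12/5)·6-(3·(12/5)+(18/5))·(3/2))/(2·6³·2000) = -9639/2000000 rad
Superposition: θ = Σ θ_i = -689823/64000000 rad ≈ -0.010778 rad

θ(3/2) = -689823/64000000 rad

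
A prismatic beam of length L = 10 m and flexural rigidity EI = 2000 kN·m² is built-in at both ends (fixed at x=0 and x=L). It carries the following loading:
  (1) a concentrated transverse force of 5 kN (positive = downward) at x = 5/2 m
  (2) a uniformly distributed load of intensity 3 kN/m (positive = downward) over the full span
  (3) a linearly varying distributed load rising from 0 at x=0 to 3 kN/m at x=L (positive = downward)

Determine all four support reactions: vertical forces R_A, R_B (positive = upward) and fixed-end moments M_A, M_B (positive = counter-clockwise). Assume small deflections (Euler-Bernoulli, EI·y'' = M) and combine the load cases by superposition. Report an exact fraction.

R_A = 759/32 kN, M_A = 1345/32 kN·m, R_B = 841/32 kN, M_B = -1355/32 kN·m

Load 1 — point force P=5 kN at a=5/2 m (b=L-a=15/2):
  R_A = Pb²(3a+b)/L³ = 5·(15/2)²·(3·(5/2)+(15/2))/10³ = 135/32 kN
  M_A = Pab²/L² = 5·(5/2)·(15/2)²/10² = 225/32 kN·m
  R_B = Pa²(a+3b)/L³ = 5·(5/2)²·((5/2)+3·(15/2))/10³ = 25/32 kN
  M_B = -Pa²b/L² = -5·(5/2)²·(15/2)/10² = -75/32 kN·m
Load 2 — uniform load w=3 kN/m over full span:
  R_A = wL/2 = 3·10/2 = 15 kN
  M_A = wL²/12 = 3·10²/12 = 25 kN·m
  R_B = wL/2 = 3·10/2 = 15 kN
  M_B = -wL²/12 = -3·10²/12 = -25 kN·m
Load 3 — triangular load w₀=3 kN/m (0→w₀ over full span):
  R_A = 3w₀L/20 = 3·3·10/20 = 9/2 kN
  M_A = w₀L²/30 = 3·10²/30 = 10 kN·m
  R_B = 7w₀L/20 = 7·3·10/20 = 21/2 kN
  M_B = -w₀L²/20 = -3·10²/20 = -15 kN·m
Superposition: R_A = 759/32 kN, M_A = 1345/32 kN·m, R_B = 841/32 kN, M_B = -1355/32 kN·m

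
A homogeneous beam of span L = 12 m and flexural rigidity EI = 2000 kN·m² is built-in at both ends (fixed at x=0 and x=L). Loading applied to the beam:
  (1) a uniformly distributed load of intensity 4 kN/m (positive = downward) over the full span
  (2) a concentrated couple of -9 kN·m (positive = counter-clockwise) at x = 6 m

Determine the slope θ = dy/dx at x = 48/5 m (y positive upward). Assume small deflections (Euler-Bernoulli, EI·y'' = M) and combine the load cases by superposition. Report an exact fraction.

Load 1 — uniform load w=4 kN/m over full span:
  θ_1 = -wx(L-x)(L-2x)/(12EI) = -4·(48/5)·(12-(48/5))·(12-2·(48/5))/(12·2000) = 432/15625 rad
Load 2 — applied couple M₀=-9 kN·m at a=6 m (b=L-a=6):
  θ_2 = (R_Ax²/2 - M_Ax - M₀(x-a))/EI  [x>a] with R_A=-9/8, M_A=-9/4 = ((-9/8)·(48/5)²/2 - (-9/4)·(48/5) - (-9)·((48/5)-6))/2000 = 27/25000 rad
Superposition: θ = Σ θ_i = 3591/125000 rad ≈ 0.028728 rad

θ(48/5) = 3591/125000 rad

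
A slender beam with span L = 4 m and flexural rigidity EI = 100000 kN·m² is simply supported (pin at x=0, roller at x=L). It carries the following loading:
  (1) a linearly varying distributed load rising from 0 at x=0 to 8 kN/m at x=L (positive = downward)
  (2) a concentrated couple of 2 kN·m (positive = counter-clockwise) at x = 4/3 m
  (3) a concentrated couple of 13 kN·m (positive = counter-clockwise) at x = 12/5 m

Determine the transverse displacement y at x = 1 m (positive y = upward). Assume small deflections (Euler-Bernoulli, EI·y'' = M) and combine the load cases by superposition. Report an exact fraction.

Load 1 — triangular load w₀=8 kN/m (0→w₀ over full span):
  y_1 = -w₀x(7L⁴-10L²x²+3x⁴)/(360LEI) = -8·1·(7·4⁴-10·4²·1²+3·1⁴)/(360·4·100000) = -109/1200000 m
Load 2 — applied couple M₀=2 kN·m at a=4/3 m (b=L-a=8/3):
  y_2 = (M₀x³/(6L)+C₁x)/EI  [x≤a] with C₁=M₀(3b²-L²)/(6L)=4/9 = (2·1³/(6·4)+(4/9)·1)/100000 = 19/3600000 m
Load 3 — applied couple M₀=13 kN·m at a=12/5 m (b=L-a=8/5):
  y_3 = (M₀x³/(6L)+C₁x)/EI  [x≤a] with C₁=M₀(3b²-L²)/(6L)=-338/75 = (13·1³/(6·4)+(-338/75)·1)/100000 = -793/20000000 m
Superposition: y = Σ y_i = -22537/180000000 m ≈ -0.000125 m

y(1) = -22537/180000000 m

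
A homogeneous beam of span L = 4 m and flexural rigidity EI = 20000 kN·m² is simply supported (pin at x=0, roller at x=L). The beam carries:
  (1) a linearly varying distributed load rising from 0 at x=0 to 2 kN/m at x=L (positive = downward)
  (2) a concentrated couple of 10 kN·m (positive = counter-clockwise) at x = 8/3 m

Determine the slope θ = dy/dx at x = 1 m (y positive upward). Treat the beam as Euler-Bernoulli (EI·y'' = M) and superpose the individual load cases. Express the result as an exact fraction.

Load 1 — triangular load w₀=2 kN/m (0→w₀ over full span):
  θ_1 = -w₀(7L⁴-30L²x²+15x⁴)/(360LEI) = -2·(7·4⁴-30·4²·1²+15·1⁴)/(360·4·20000) = -1327/14400000 rad
Load 2 — applied couple M₀=10 kN·m at a=8/3 m (b=L-a=4/3):
  θ_2 = (M₀x²/(2L)+C₁)/EI  [x≤a] with C₁=M₀(3b²-L²)/(6L)=-40/9 = (10·1²/(2·4)+(-40/9))/20000 = -23/144000 rad
Superposition: θ = Σ θ_i = -403/1600000 rad ≈ -0.000252 rad

θ(1) = -403/1600000 rad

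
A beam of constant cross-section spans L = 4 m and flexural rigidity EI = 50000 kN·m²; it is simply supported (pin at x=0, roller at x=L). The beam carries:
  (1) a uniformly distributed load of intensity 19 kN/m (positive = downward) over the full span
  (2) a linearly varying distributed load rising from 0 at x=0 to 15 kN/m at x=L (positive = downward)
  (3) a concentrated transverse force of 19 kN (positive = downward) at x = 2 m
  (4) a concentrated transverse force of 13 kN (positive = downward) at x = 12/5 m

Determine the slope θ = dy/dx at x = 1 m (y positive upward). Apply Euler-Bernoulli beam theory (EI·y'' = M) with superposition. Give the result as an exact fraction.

θ(1) = -287817/200000000 rad

Load 1 — uniform load w=19 kN/m over full span:
  θ_1 = -w(L³-6Lx²+4x³)/(24EI) = -19·(4³-6·4·1²+4·1³)/(24·50000) = -209/300000 rad
Load 2 — triangular load w₀=15 kN/m (0→w₀ over full span):
  θ_2 = -w₀(7L⁴-30L²x²+15x⁴)/(360LEI) = -15·(7·4⁴-30·4²·1²+15·1⁴)/(360·4·50000) = -1327/4800000 rad
Load 3 — point force P=19 kN at a=2 m (b=L-a=2):
  θ_3 = -Pb(L²-b²-3x²)/(6LEI)  [x≤a] = -19·2·(4²-2²-3·1²)/(6·4·50000) = -57/200000 rad
Load 4 — point force P=13 kN at a=12/5 m (b=L-a=8/5):
  θ_4 = -Pb(L²-b²-3x²)/(6LEI)  [x≤a] = -13·(8/5)·(4²-(8/5)²-3·1²)/(6·4·50000) = -1131/6250000 rad
Superposition: θ = Σ θ_i = -287817/200000000 rad ≈ -0.001439 rad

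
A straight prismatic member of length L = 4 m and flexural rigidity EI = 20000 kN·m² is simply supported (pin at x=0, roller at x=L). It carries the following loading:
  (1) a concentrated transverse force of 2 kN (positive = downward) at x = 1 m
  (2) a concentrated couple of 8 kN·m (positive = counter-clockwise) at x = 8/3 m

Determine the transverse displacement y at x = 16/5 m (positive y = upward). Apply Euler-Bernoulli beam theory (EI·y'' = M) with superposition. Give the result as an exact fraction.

y(16/5) = -2869/22500000 m

Load 1 — point force P=2 kN at a=1 m (b=L-a=3):
  y_1 = -Pa(L-x)(2Lx-a²-x²)/(6LEI)  [x>a] = -2·1·(4-(16/5))·(2·4·(16/5)-1²-(16/5)²)/(6·4·20000) = -359/7500000 m
Load 2 — applied couple M₀=8 kN·m at a=8/3 m (b=L-a=4/3):
  y_2 = (M₀x³/(6L)-M₀(x-a)²/2+C₁x)/EI  [x>a] with C₁=M₀(3b²-L²)/(6L)=-32/9 = (8·(16/5)³/(6·4)-8·((16/5)-(8/3))²/2+(-32/9)·(16/5))/20000 = -56/703125 m
Superposition: y = Σ y_i = -2869/22500000 m ≈ -0.000128 m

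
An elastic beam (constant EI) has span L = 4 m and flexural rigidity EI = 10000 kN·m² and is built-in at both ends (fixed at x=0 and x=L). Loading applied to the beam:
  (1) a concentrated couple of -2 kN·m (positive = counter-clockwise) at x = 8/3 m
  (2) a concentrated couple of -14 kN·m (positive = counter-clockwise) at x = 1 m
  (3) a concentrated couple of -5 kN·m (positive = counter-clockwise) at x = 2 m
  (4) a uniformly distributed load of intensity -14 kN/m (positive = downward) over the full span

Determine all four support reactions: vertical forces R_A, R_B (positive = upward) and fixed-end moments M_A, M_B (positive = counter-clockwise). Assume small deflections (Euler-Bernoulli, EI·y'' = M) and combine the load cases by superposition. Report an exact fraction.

R_A = -1655/48 kN, M_A = -431/24 kN·m, R_B = -1033/48 kN, M_B = 313/24 kN·m

Load 1 — applied couple M₀=-2 kN·m at a=8/3 m (b=L-a=4/3):
  R_A = 6M₀ab/L³ = 6·(-2)·(8/3)·(4/3)/4³ = -2/3 kN
  M_A = M₀b(2a-b)/L² = (-2)·(4/3)·(2·(8/3)-(4/3))/4² = -2/3 kN·m
  R_B = -6M₀ab/L³ = -6·(-2)·(8/3)·(4/3)/4³ = 2/3 kN
  M_B = M₀a(2b-a)/L² = (-2)·(8/3)·(2·(4/3)-(8/3))/4² = 0 kN·m
Load 2 — applied couple M₀=-14 kN·m at a=1 m (b=L-a=3):
  R_A = 6M₀ab/L³ = 6·(-14)·1·3/4³ = -63/16 kN
  M_A = M₀b(2a-b)/L² = (-14)·3·(2·1-3)/4² = 21/8 kN·m
  R_B = -6M₀ab/L³ = -6·(-14)·1·3/4³ = 63/16 kN
  M_B = M₀a(2b-a)/L² = (-14)·1·(2·3-1)/4² = -35/8 kN·m
Load 3 — applied couple M₀=-5 kN·m at a=2 m (b=L-a=2):
  R_A = 6M₀ab/L³ = 6·(-5)·2·2/4³ = -15/8 kN
  M_A = M₀b(2a-b)/L² = (-5)·2·(2·2-2)/4² = -5/4 kN·m
  R_B = -6M₀ab/L³ = -6·(-5)·2·2/4³ = 15/8 kN
  M_B = M₀a(2b-a)/L² = (-5)·2·(2·2-2)/4² = -5/4 kN·m
Load 4 — uniform load w=-14 kN/m over full span:
  R_A = wL/2 = (-14)·4/2 = -28 kN
  M_A = wL²/12 = (-14)·4²/12 = -56/3 kN·m
  R_B = wL/2 = (-14)·4/2 = -28 kN
  M_B = -wL²/12 = -(-14)·4²/12 = 56/3 kN·m
Superposition: R_A = -1655/48 kN, M_A = -431/24 kN·m, R_B = -1033/48 kN, M_B = 313/24 kN·m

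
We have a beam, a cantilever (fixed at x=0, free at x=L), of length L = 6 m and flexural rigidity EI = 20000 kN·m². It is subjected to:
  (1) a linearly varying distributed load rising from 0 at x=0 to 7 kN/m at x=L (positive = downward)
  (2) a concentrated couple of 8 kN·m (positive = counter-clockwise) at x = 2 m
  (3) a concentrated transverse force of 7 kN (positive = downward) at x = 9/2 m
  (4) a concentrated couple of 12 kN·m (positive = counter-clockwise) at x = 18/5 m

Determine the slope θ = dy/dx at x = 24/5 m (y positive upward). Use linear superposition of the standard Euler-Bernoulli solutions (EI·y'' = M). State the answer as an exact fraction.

θ(24/5) = -993799/100000000 rad

Load 1 — triangular load w₀=7 kN/m (0→w₀ over full span):
  θ_1 = (w₀Lx²/4-w₀L²x/3-w₀x⁴/(24L))/EI = (7·6·(24/5)²/4-7·6²·(24/5)/3-7·(24/5)⁴/(24·6))/20000 = -3654/390625 rad
Load 2 — applied couple M₀=8 kN·m at a=2 m (b=L-a=4):
  θ_2 = M₀a/EI  [x>a] = 8·2/20000 = 1/1250 rad
Load 3 — point force P=7 kN at a=9/2 m (b=L-a=3/2):
  θ_3 = -Pa²/(2EI)  [x>a] = -7·(9/2)²/(2·20000) = -567/160000 rad
Load 4 — applied couple M₀=12 kN·m at a=18/5 m (b=L-a=12/5):
  θ_4 = M₀a/EI  [x>a] = 12·(18/5)/20000 = 27/12500 rad
Superposition: θ = Σ θ_i = -993799/100000000 rad ≈ -0.009938 rad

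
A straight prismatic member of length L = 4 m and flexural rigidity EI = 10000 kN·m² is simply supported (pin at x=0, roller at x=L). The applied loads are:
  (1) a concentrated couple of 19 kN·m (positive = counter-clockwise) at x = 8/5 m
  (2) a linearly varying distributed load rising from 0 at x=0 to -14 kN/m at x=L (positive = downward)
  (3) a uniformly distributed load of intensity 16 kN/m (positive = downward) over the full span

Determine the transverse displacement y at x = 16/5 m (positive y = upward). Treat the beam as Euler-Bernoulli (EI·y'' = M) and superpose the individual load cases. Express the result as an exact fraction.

Load 1 — applied couple M₀=19 kN·m at a=8/5 m (b=L-a=12/5):
  y_1 = (M₀x³/(6L)-M₀(x-a)²/2+C₁x)/EI  [x>a] with C₁=M₀(3b²-L²)/(6L)=76/75 = (19·(16/5)³/(6·4)-19·((16/5)-(8/5))²/2+(76/75)·(16/5))/10000 = 38/78125 m
Load 2 — triangular load w₀=-14 kN/m (0→w₀ over full span):
  y_2 = -w₀x(7L⁴-10L²x²+3x⁴)/(360LEI) = -(-14)·(16/5)·(7·4⁴-10·4²·(16/5)²+3·(16/5)⁴)/(360·4·10000) = 14224/9765625 m
Load 3 — uniform load w=16 kN/m over full span:
  y_3 = -wx(L³-2Lx²+x³)/(24EI) = -16·(16/5)·(4³-2·4·(16/5)²+(16/5)³)/(24·10000) = -3712/1171875 m
Superposition: y = Σ y_i = -35878/29296875 m ≈ -0.001225 m

y(16/5) = -35878/29296875 m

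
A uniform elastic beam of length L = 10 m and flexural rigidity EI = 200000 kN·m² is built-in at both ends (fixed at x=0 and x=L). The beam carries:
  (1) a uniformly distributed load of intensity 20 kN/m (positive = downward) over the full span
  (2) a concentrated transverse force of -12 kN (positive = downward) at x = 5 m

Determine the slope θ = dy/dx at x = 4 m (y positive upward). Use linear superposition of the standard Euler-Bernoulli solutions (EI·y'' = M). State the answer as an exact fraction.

Load 1 — uniform load w=20 kN/m over full span:
  θ_1 = -wx(L-x)(L-2x)/(12EI) = -20·4·(10-4)·(10-2·4)/(12·200000) = -1/2500 rad
Load 2 — point force P=-12 kN at a=5 m (b=L-a=5):
  θ_2 = -Pb²x(2aL-(3a+b)x)/(2L³EI)  [x≤a] = -(-12)·5²·4·(2·5·10-(3·5+5)·4)/(2·10³·200000) = 3/50000 rad
Superposition: θ = Σ θ_i = -17/50000 rad ≈ -0.000340 rad

θ(4) = -17/50000 rad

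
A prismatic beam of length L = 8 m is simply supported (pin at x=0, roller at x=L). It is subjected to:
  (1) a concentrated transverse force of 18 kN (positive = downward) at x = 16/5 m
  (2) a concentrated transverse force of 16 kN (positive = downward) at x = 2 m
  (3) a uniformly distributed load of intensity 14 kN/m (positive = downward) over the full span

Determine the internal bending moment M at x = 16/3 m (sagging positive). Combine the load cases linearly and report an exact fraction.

Load 1 — point force P=18 kN at a=16/5 m (b=L-a=24/5):
  M_1 = Pa(L-x)/L  [x>a] = 18·(16/5)·(8-(16/3))/8 = 96/5 kN·m
Load 2 — point force P=16 kN at a=2 m (b=L-a=6):
  M_2 = Pa(L-x)/L  [x>a] = 16·2·(8-(16/3))/8 = 32/3 kN·m
Load 3 — uniform load w=14 kN/m over full span:
  M_3 = wx(L-x)/2 = 14·(16/3)·(8-(16/3))/2 = 896/9 kN·m
Superposition: M = Σ M_i = 5824/45 kN·m ≈ 129.422222 kN·m

M(16/3) = 5824/45 kN·m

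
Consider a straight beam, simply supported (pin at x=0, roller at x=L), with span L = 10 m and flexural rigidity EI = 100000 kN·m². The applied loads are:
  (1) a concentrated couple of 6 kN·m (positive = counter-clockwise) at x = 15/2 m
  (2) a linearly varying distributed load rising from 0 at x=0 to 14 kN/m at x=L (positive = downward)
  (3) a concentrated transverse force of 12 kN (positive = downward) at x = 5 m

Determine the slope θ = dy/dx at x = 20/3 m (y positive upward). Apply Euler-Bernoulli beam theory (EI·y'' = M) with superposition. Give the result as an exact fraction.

θ(20/3) = 13837/7776000 rad

Load 1 — applied couple M₀=6 kN·m at a=15/2 m (b=L-a=5/2):
  θ_1 = (M₀x²/(2L)+C₁)/EI  [x≤a] with C₁=M₀(3b²-L²)/(6L)=-65/8 = (6·(20/3)²/(2·10)+(-65/8))/100000 = 1/19200 rad
Load 2 — triangular load w₀=14 kN/m (0→w₀ over full span):
  θ_2 = -w₀(7L⁴-30L²x²+15x⁴)/(360LEI) = -14·(7·10⁴-30·10²·(20/3)²+15·(20/3)⁴)/(360·10·100000) = 637/486000 rad
Load 3 — point force P=12 kN at a=5 m (b=L-a=5):
  θ_3 = -Pa(2L²-6Lx+3x²+a²)/(6LEI)  [x>a] = -12·5·(2·10²-6·10·(20/3)+3·(20/3)²+5²)/(6·10·100000) = 1/2400 rad
Superposition: θ = Σ θ_i = 13837/7776000 rad ≈ 0.001779 rad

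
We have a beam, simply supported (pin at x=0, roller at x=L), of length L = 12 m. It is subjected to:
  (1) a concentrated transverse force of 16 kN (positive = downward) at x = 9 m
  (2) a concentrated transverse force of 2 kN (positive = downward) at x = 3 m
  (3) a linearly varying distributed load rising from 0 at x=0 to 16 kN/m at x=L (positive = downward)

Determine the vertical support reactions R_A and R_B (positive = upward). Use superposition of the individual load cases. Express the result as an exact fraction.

R_A = 75/2 kN, R_B = 153/2 kN

Load 1 — point force P=16 kN at a=9 m (b=L-a=3):
  R_A = Pb/L = 16·3/12 = 4 kN
  R_B = Pa/L = 16·9/12 = 12 kN
Load 2 — point force P=2 kN at a=3 m (b=L-a=9):
  R_A = Pb/L = 2·9/12 = 3/2 kN
  R_B = Pa/L = 2·3/12 = 1/2 kN
Load 3 — triangular load w₀=16 kN/m (0→w₀ over full span):
  R_A = w₀L/6 = 16·12/6 = 32 kN
  R_B = w₀L/3 = 16·12/3 = 64 kN
Superposition: R_A = 75/2 kN, R_B = 153/2 kN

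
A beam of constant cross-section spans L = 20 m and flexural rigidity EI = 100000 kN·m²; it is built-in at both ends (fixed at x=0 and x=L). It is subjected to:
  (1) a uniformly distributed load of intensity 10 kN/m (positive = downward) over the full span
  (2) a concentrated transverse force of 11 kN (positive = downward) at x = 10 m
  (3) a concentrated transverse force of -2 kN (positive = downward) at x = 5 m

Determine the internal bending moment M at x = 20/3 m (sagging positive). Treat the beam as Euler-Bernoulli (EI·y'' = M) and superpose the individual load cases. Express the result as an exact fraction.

M(20/3) = 8495/72 kN·m

Load 1 — uniform load w=10 kN/m over full span:
  M_1 = wLx/2 - wL²/12 - wx²/2 = 10·20·(20/3)/2 - 10·20²/12 - 10·(20/3)²/2 = 1000/9 kN·m
Load 2 — point force P=11 kN at a=10 m (b=L-a=10):
  M_2 = Pb²(3a+b)x/L³ - Pab²/L²  [x≤a] = 11·10²·(3·10+10)·(20/3)/20³ - 11·10·10²/20² = 55/6 kN·m
Load 3 — point force P=-2 kN at a=5 m (b=L-a=15):
  M_3 = Pa²(a+3b)(L-x)/L³ - Pa²b/L²  [x>a] = (-2)·5²·(5+3·15)·(20-(20/3))/20³ - (-2)·5²·15/20² = -55/24 kN·m
Superposition: M = Σ M_i = 8495/72 kN·m ≈ 117.986111 kN·m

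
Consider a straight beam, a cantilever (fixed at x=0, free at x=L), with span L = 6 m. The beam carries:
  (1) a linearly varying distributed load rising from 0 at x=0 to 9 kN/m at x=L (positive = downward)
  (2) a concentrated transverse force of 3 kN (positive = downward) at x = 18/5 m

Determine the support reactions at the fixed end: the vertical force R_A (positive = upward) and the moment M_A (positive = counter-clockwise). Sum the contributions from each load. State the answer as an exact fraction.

Load 1 — triangular load w₀=9 kN/m (0→w₀ over full span):
  R_A = w₀L/2 = 9·6/2 = 27 kN
  M_A = w₀L²/3 = 9·6²/3 = 108 kN·m
Load 2 — point force P=3 kN at a=18/5 m (b=L-a=12/5):
  R_A = P = 3 kN
  M_A = Pa = 3·(18/5) = 54/5 kN·m
Superposition: R_A = 30 kN, M_A = 594/5 kN·m

R_A = 30 kN, M_A = 594/5 kN·m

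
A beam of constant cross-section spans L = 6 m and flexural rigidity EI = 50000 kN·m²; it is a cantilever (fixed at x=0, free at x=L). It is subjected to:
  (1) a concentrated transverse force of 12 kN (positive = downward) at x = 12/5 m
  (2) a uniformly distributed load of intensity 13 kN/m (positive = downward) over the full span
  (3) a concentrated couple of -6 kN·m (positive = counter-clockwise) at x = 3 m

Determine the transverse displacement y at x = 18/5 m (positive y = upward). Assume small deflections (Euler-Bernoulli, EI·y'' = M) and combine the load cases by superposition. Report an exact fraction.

Load 1 — point force P=12 kN at a=12/5 m (b=L-a=18/5):
  y_1 = -Pa²(3x-a)/(6EI)  [x>a] = -12·(12/5)²·(3·(18/5)-(12/5))/(6·50000) = -756/390625 m
Load 2 — uniform load w=13 kN/m over full span:
  y_2 = -wx²(x²-4Lx+6L²)/(24EI) = -13·(18/5)²·((18/5)²-4·6·(18/5)+6·6²)/(24·50000) = -312741/15625000 m
Load 3 — applied couple M₀=-6 kN·m at a=3 m (b=L-a=3):
  y_3 = M₀a(2x-a)/(2EI)  [x>a] = (-6)·3·(2·(18/5)-3)/(2·50000) = -189/250000 m
Superposition: y = Σ y_i = -709587/31250000 m ≈ -0.022707 m

y(18/5) = -709587/31250000 m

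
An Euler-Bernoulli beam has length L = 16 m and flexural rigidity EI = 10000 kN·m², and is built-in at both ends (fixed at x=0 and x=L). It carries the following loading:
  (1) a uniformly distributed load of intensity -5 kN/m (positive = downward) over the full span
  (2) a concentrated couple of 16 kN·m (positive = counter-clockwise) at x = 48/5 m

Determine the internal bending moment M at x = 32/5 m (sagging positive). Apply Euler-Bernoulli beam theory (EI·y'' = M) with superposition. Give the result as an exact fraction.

Load 1 — uniform load w=-5 kN/m over full span:
  M_1 = wLx/2 - wL²/12 - wx²/2 = (-5)·16·(32/5)/2 - (-5)·16²/12 - (-5)·(32/5)²/2 = -704/15 kN·m
Load 2 — applied couple M₀=16 kN·m at a=48/5 m (b=L-a=32/5):
  M_2 = R_Ax - M_A  [x≤a] with R_A=36/25, M_A=128/25 = (36/25)·(32/5) - (128/25) = 512/125 kN·m
Superposition: M = Σ M_i = -16064/375 kN·m ≈ -42.837333 kN·m

M(32/5) = -16064/375 kN·m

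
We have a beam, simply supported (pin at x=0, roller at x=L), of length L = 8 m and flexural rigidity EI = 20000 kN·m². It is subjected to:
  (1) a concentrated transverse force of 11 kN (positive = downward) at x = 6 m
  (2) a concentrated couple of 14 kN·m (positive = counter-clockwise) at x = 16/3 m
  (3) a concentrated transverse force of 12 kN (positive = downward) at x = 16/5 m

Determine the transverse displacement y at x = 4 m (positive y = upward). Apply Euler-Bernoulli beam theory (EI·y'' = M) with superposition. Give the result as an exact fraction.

y(4) = -130843/11250000 m

Load 1 — point force P=11 kN at a=6 m (b=L-a=2):
  y_1 = -Pbx(L²-b²-x²)/(6LEI)  [x≤a] = -11·2·4·(8²-2²-4²)/(6·8·20000) = -121/30000 m
Load 2 — applied couple M₀=14 kN·m at a=16/3 m (b=L-a=8/3):
  y_2 = (M₀x³/(6L)+C₁x)/EI  [x≤a] with C₁=M₀(3b²-L²)/(6L)=-112/9 = (14·4³/(6·8)+(-112/9)·4)/20000 = -7/4500 m
Load 3 — point force P=12 kN at a=16/5 m (b=L-a=24/5):
  y_3 = -Pa(L-x)(2Lx-a²-x²)/(6LEI)  [x>a] = -12·(16/5)·(8-4)·(2·8·4-(16/5)²-4²)/(6·8·20000) = -472/78125 m
Superposition: y = Σ y_i = -130843/11250000 m ≈ -0.011630 m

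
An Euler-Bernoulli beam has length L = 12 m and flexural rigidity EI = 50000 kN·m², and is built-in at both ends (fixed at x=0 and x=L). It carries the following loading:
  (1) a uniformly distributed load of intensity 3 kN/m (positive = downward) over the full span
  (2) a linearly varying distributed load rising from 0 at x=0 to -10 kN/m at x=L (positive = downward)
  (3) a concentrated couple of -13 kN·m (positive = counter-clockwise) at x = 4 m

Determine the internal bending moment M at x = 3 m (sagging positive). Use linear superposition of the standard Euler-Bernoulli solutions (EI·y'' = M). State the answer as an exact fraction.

M(3) = -25/12 kN·m

Load 1 — uniform load w=3 kN/m over full span:
  M_1 = wLx/2 - wL²/12 - wx²/2 = 3·12·3/2 - 3·12²/12 - 3·3²/2 = 9/2 kN·m
Load 2 — triangular load w₀=-10 kN/m (0→w₀ over full span):
  M_2 = 3w₀Lx/20 - w₀L²/30 - w₀x³/(6L) = 3·(-10)·12·3/20 - (-10)·12²/30 - (-10)·3³/(6·12) = -9/4 kN·m
Load 3 — applied couple M₀=-13 kN·m at a=4 m (b=L-a=8):
  M_3 = R_Ax - M_A  [x≤a] with R_A=-13/9, M_A=0 = (-13/9)·3 - 0 = -13/3 kN·m
Superposition: M = Σ M_i = -25/12 kN·m ≈ -2.083333 kN·m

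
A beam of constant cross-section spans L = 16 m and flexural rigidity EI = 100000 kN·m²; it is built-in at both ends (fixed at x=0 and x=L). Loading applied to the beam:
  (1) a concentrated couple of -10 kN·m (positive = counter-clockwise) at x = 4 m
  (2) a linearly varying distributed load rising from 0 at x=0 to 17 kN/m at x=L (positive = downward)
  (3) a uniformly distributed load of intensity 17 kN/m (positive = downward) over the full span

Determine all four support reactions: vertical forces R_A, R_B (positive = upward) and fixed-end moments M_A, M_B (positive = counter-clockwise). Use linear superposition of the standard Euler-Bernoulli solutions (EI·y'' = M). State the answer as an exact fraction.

R_A = 56351/320 kN, M_A = 61153/120 kN·m, R_B = 74209/320 kN, M_B = -70007/120 kN·m

Load 1 — applied couple M₀=-10 kN·m at a=4 m (b=L-a=12):
  R_A = 6M₀ab/L³ = 6·(-10)·4·12/16³ = -45/64 kN
  M_A = M₀b(2a-b)/L² = (-10)·12·(2·4-12)/16² = 15/8 kN·m
  R_B = -6M₀ab/L³ = -6·(-10)·4·12/16³ = 45/64 kN
  M_B = M₀a(2b-a)/L² = (-10)·4·(2·12-4)/16² = -25/8 kN·m
Load 2 — triangular load w₀=17 kN/m (0→w₀ over full span):
  R_A = 3w₀L/20 = 3·17·16/20 = 204/5 kN
  M_A = w₀L²/30 = 17·16²/30 = 2176/15 kN·m
  R_B = 7w₀L/20 = 7·17·16/20 = 476/5 kN
  M_B = -w₀L²/20 = -17·16²/20 = -1088/5 kN·m
Load 3 — uniform load w=17 kN/m over full span:
  R_A = wL/2 = 17·16/2 = 136 kN
  M_A = wL²/12 = 17·16²/12 = 1088/3 kN·m
  R_B = wL/2 = 17·16/2 = 136 kN
  M_B = -wL²/12 = -17·16²/12 = -1088/3 kN·m
Superposition: R_A = 56351/320 kN, M_A = 61153/120 kN·m, R_B = 74209/320 kN, M_B = -70007/120 kN·m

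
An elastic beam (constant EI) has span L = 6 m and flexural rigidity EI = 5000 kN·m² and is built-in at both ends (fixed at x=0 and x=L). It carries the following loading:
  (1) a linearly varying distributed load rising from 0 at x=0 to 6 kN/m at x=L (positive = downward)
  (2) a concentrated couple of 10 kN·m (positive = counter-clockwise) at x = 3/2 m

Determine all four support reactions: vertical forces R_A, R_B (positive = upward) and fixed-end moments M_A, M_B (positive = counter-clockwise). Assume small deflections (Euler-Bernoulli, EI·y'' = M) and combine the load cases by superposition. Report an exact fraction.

R_A = 291/40 kN, M_A = 213/40 kN·m, R_B = 429/40 kN, M_B = -307/40 kN·m

Load 1 — triangular load w₀=6 kN/m (0→w₀ over full span):
  R_A = 3w₀L/20 = 3·6·6/20 = 27/5 kN
  M_A = w₀L²/30 = 6·6²/30 = 36/5 kN·m
  R_B = 7w₀L/20 = 7·6·6/20 = 63/5 kN
  M_B = -w₀L²/20 = -6·6²/20 = -54/5 kN·m
Load 2 — applied couple M₀=10 kN·m at a=3/2 m (b=L-a=9/2):
  R_A = 6M₀ab/L³ = 6·10·(3/2)·(9/2)/6³ = 15/8 kN
  M_A = M₀b(2a-b)/L² = 10·(9/2)·(2·(3/2)-(9/2))/6² = -15/8 kN·m
  R_B = -6M₀ab/L³ = -6·10·(3/2)·(9/2)/6³ = -15/8 kN
  M_B = M₀a(2b-a)/L² = 10·(3/2)·(2·(9/2)-(3/2))/6² = 25/8 kN·m
Superposition: R_A = 291/40 kN, M_A = 213/40 kN·m, R_B = 429/40 kN, M_B = -307/40 kN·m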